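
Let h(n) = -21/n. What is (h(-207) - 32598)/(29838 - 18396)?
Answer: -2249255/789498 ≈ -2.8490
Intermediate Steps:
(h(-207) - 32598)/(29838 - 18396) = (-21/(-207) - 32598)/(29838 - 18396) = (-21*(-1/207) - 32598)/11442 = (7/69 - 32598)*(1/11442) = -2249255/69*1/11442 = -2249255/789498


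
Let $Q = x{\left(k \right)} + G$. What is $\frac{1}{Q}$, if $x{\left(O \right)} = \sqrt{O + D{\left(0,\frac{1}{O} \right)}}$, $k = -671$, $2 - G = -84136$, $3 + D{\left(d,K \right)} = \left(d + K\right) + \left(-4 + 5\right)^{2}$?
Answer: $\frac{9409433}{791690949018} - \frac{56 i \sqrt{671}}{395845474509} \approx 1.1885 \cdot 10^{-5} - 3.6646 \cdot 10^{-9} i$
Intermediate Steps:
$D{\left(d,K \right)} = -2 + K + d$ ($D{\left(d,K \right)} = -3 + \left(\left(d + K\right) + \left(-4 + 5\right)^{2}\right) = -3 + \left(\left(K + d\right) + 1^{2}\right) = -3 + \left(\left(K + d\right) + 1\right) = -3 + \left(1 + K + d\right) = -2 + K + d$)
$G = 84138$ ($G = 2 - -84136 = 2 + 84136 = 84138$)
$x{\left(O \right)} = \sqrt{-2 + O + \frac{1}{O}}$ ($x{\left(O \right)} = \sqrt{O + \left(-2 + \frac{1}{O} + 0\right)} = \sqrt{O - \left(2 - \frac{1}{O}\right)} = \sqrt{-2 + O + \frac{1}{O}}$)
$Q = 84138 + \frac{672 i \sqrt{671}}{671}$ ($Q = \sqrt{-2 - 671 + \frac{1}{-671}} + 84138 = \sqrt{-2 - 671 - \frac{1}{671}} + 84138 = \sqrt{- \frac{451584}{671}} + 84138 = \frac{672 i \sqrt{671}}{671} + 84138 = 84138 + \frac{672 i \sqrt{671}}{671} \approx 84138.0 + 25.942 i$)
$\frac{1}{Q} = \frac{1}{84138 + \frac{672 i \sqrt{671}}{671}}$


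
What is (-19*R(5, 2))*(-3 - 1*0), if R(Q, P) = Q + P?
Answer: 399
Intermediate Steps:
R(Q, P) = P + Q
(-19*R(5, 2))*(-3 - 1*0) = (-19*(2 + 5))*(-3 - 1*0) = (-19*7)*(-3 + 0) = -133*(-3) = 399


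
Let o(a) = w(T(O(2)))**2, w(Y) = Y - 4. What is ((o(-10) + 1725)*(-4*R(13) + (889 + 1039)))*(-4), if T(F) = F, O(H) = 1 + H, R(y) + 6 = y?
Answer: -13117600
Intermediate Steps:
R(y) = -6 + y
w(Y) = -4 + Y
o(a) = 1 (o(a) = (-4 + (1 + 2))**2 = (-4 + 3)**2 = (-1)**2 = 1)
((o(-10) + 1725)*(-4*R(13) + (889 + 1039)))*(-4) = ((1 + 1725)*(-4*(-6 + 13) + (889 + 1039)))*(-4) = (1726*(-4*7 + 1928))*(-4) = (1726*(-28 + 1928))*(-4) = (1726*1900)*(-4) = 3279400*(-4) = -13117600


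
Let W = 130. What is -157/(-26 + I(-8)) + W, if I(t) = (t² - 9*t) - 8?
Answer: 13103/102 ≈ 128.46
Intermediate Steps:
I(t) = -8 + t² - 9*t
-157/(-26 + I(-8)) + W = -157/(-26 + (-8 + (-8)² - 9*(-8))) + 130 = -157/(-26 + (-8 + 64 + 72)) + 130 = -157/(-26 + 128) + 130 = -157/102 + 130 = 13103/102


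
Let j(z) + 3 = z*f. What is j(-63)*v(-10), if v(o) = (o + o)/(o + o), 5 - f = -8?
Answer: -822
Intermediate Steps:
f = 13 (f = 5 - 1*(-8) = 5 + 8 = 13)
j(z) = -3 + 13*z (j(z) = -3 + z*13 = -3 + 13*z)
v(o) = 1 (v(o) = (2*o)/((2*o)) = (2*o)*(1/(2*o)) = 1)
j(-63)*v(-10) = (-3 + 13*(-63))*1 = (-3 - 819)*1 = -822*1 = -822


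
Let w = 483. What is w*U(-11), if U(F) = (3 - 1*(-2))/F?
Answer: -2415/11 ≈ -219.55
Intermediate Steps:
U(F) = 5/F (U(F) = (3 + 2)/F = 5/F)
w*U(-11) = 483*(5/(-11)) = 483*(5*(-1/11)) = 483*(-5/11) = -2415/11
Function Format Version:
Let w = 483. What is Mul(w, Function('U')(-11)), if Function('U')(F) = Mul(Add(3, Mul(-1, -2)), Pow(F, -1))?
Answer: Rational(-2415, 11) ≈ -219.55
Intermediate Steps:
Function('U')(F) = Mul(5, Pow(F, -1)) (Function('U')(F) = Mul(Add(3, 2), Pow(F, -1)) = Mul(5, Pow(F, -1)))
Mul(w, Function('U')(-11)) = Mul(483, Mul(5, Pow(-11, -1))) = Mul(483, Mul(5, Rational(-1, 11))) = Mul(483, Rational(-5, 11)) = Rational(-2415, 11)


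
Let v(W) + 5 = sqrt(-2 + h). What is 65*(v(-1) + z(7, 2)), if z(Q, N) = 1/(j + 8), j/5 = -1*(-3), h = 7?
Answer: -7410/23 + 65*sqrt(5) ≈ -176.83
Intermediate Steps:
v(W) = -5 + sqrt(5) (v(W) = -5 + sqrt(-2 + 7) = -5 + sqrt(5))
j = 15 (j = 5*(-1*(-3)) = 5*3 = 15)
z(Q, N) = 1/23 (z(Q, N) = 1/(15 + 8) = 1/23)
65*(v(-1) + z(7, 2)) = 65*((-5 + sqrt(5)) + 1/23) = 65*(-114/23 + sqrt(5)) = -7410/23 + 65*sqrt(5)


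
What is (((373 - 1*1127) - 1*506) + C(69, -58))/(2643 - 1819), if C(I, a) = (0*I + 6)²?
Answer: -153/103 ≈ -1.4854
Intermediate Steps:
C(I, a) = 36 (C(I, a) = (0 + 6)² = 6² = 36)
(((373 - 1*1127) - 1*506) + C(69, -58))/(2643 - 1819) = (((373 - 1*1127) - 1*506) + 36)/(2643 - 1819) = (((373 - 1127) - 506) + 36)/824 = ((-754 - 506) + 36)*(1/824) = (-1260 + 36)*(1/824) = -1224*1/824 = -153/103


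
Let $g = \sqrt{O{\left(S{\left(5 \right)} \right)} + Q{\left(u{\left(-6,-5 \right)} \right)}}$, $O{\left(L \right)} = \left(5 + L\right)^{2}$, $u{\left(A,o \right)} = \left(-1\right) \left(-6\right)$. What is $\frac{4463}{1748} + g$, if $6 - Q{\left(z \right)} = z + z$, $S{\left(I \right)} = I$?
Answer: $\frac{4463}{1748} + \sqrt{94} \approx 12.249$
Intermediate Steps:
$u{\left(A,o \right)} = 6$
$Q{\left(z \right)} = 6 - 2 z$ ($Q{\left(z \right)} = 6 - \left(z + z\right) = 6 - 2 z$)
$g = \sqrt{94}$ ($g = \sqrt{\left(5 + 5\right)^{2} + \left(6 - 12\right)} = \sqrt{10^{2} + \left(6 - 12\right)} = \sqrt{100 - 6} = \sqrt{94} \approx 9.6954$)
$\frac{4463}{1748} + g = \frac{4463}{1748} + \sqrt{94}$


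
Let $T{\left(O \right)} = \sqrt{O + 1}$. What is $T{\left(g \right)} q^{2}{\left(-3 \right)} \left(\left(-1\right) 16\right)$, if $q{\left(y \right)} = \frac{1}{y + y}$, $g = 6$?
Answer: $- \frac{4 \sqrt{7}}{9} \approx -1.1759$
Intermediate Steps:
$T{\left(O \right)} = \sqrt{1 + O}$
$q{\left(y \right)} = \frac{1}{2 y}$
$T{\left(g \right)} q^{2}{\left(-3 \right)} \left(\left(-1\right) 16\right) = \sqrt{1 + 6} \left(\frac{1}{2 \left(-3\right)}\right)^{2} \left(\left(-1\right) 16\right) = \sqrt{7} \left(\frac{1}{2} \left(- \frac{1}{3}\right)\right)^{2} \left(-16\right) = \sqrt{7} \left(- \frac{1}{6}\right)^{2} \left(-16\right) = \sqrt{7} \cdot \frac{1}{36} \left(-16\right) = \frac{\sqrt{7}}{36} \left(-16\right) = - \frac{4 \sqrt{7}}{9}$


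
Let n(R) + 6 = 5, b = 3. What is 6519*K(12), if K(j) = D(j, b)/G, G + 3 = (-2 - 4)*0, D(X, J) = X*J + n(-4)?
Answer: -76055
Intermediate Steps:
n(R) = -1 (n(R) = -6 + 5 = -1)
D(X, J) = -1 + J*X (D(X, J) = X*J - 1 = J*X - 1 = -1 + J*X)
G = -3 (G = -3 + (-2 - 4)*0 = -3 - 6*0 = -3 + 0 = -3)
K(j) = ⅓ - j (K(j) = (-1 + 3*j)/(-3) = (-1 + 3*j)*(-⅓) = ⅓ - j)
6519*K(12) = 6519*(⅓ - 1*12) = 6519*(⅓ - 12) = 6519*(-35/3) = -76055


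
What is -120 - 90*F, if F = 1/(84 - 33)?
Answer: -2070/17 ≈ -121.76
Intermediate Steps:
F = 1/51 ≈ 0.019608
-120 - 90*F = -120 - 90*1/51 = -120 - 30/17 = -2070/17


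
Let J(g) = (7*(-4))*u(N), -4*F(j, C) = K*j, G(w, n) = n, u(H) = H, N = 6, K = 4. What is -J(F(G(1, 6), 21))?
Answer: 168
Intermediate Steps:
F(j, C) = -j
J(g) = -168 (J(g) = (7*(-4))*6 = -28*6 = -168)
-J(F(G(1, 6), 21)) = -1*(-168) = 168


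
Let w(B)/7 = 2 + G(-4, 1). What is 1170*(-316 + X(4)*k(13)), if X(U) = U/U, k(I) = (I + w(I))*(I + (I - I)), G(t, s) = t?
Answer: -384930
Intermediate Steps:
w(B) = -14 (w(B) = 7*(2 - 4) = 7*(-2) = -14)
k(I) = I*(-14 + I) (k(I) = (I - 14)*(I + (I - I)) = (-14 + I)*(I + 0) = (-14 + I)*I = I*(-14 + I))
X(U) = 1
1170*(-316 + X(4)*k(13)) = 1170*(-316 + 1*(13*(-14 + 13))) = 1170*(-316 + 1*(13*(-1))) = 1170*(-316 + 1*(-13)) = 1170*(-316 - 13) = 1170*(-329) = -384930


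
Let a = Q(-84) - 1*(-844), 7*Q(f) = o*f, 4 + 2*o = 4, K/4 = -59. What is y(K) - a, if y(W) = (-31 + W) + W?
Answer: -1347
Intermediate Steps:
K = -236 (K = 4*(-59) = -236)
o = 0 (o = -2 + (1/2)*4 = -2 + 2 = 0)
y(W) = -31 + 2*W
Q(f) = 0 (Q(f) = (0*f)/7 = (1/7)*0 = 0)
a = 844 (a = 0 - 1*(-844) = 0 + 844 = 844)
y(K) - a = (-31 + 2*(-236)) - 1*844 = (-31 - 472) - 844 = -503 - 844 = -1347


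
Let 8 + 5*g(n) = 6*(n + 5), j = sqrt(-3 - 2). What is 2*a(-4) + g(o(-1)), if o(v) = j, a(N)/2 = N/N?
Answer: 42/5 + 6*I*sqrt(5)/5 ≈ 8.4 + 2.6833*I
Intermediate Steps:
a(N) = 2 (a(N) = 2*(N/N) = 2*1 = 2)
j = I*sqrt(5) (j = sqrt(-5) = I*sqrt(5) ≈ 2.2361*I)
o(v) = I*sqrt(5)
g(n) = 22/5 + 6*n/5 (g(n) = -8/5 + (6*(n + 5))/5 = -8/5 + (6*(5 + n))/5 = -8/5 + (30 + 6*n)/5 = -8/5 + (6 + 6*n/5) = 22/5 + 6*n/5)
2*a(-4) + g(o(-1)) = 2*2 + (22/5 + 6*(I*sqrt(5))/5) = 4 + (22/5 + 6*I*sqrt(5)/5) = 42/5 + 6*I*sqrt(5)/5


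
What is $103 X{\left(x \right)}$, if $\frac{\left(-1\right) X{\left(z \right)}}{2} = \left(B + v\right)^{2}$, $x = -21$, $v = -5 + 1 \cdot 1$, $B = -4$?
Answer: $-13184$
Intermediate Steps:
$v = -4$ ($v = -5 + 1 = -4$)
$X{\left(z \right)} = -128$ ($X{\left(z \right)} = - 2 \left(-4 - 4\right)^{2} = - 2 \left(-8\right)^{2} = \left(-2\right) 64 = -128$)
$103 X{\left(x \right)} = 103 \left(-128\right) = -13184$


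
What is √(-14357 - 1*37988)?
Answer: 19*I*√145 ≈ 228.79*I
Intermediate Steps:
√(-14357 - 1*37988) = √(-14357 - 37988) = √(-52345) = 19*I*√145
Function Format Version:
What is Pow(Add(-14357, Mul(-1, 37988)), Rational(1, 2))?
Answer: Mul(19, I, Pow(145, Rational(1, 2))) ≈ Mul(228.79, I)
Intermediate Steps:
Pow(Add(-14357, Mul(-1, 37988)), Rational(1, 2)) = Pow(Add(-14357, -37988), Rational(1, 2)) = Pow(-52345, Rational(1, 2)) = Mul(19, I, Pow(145, Rational(1, 2)))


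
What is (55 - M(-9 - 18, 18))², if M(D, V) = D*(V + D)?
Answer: 35344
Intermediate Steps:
M(D, V) = D*(D + V)
(55 - M(-9 - 18, 18))² = (55 - (-9 - 18)*((-9 - 18) + 18))² = (55 - (-27)*(-27 + 18))² = (55 - (-27)*(-9))² = (55 - 1*243)² = (55 - 243)² = (-188)² = 35344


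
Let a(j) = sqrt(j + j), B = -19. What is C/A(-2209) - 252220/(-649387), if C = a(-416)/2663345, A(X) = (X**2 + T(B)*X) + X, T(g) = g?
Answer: 252220/649387 + 8*I*sqrt(13)/13102173916835 ≈ 0.3884 + 2.2015e-12*I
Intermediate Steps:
a(j) = sqrt(2)*sqrt(j) (a(j) = sqrt(2*j) = sqrt(2)*sqrt(j))
A(X) = X**2 - 18*X (A(X) = (X**2 - 19*X) + X = X**2 - 18*X)
C = 8*I*sqrt(13)/2663345 (C = (sqrt(2)*sqrt(-416))/2663345 = (sqrt(2)*(4*I*sqrt(26)))*(1/2663345) = (8*I*sqrt(13))*(1/2663345) = 8*I*sqrt(13)/2663345 ≈ 1.083e-5*I)
C/A(-2209) - 252220/(-649387) = (8*I*sqrt(13)/2663345)/((-2209*(-18 - 2209))) - 252220/(-649387) = (8*I*sqrt(13)/2663345)/((-2209*(-2227))) - 252220*(-1/649387) = (8*I*sqrt(13)/2663345)/4919443 + 252220/649387 = (8*I*sqrt(13)/2663345)*(1/4919443) + 252220/649387 = 8*I*sqrt(13)/13102173916835 + 252220/649387 = 252220/649387 + 8*I*sqrt(13)/13102173916835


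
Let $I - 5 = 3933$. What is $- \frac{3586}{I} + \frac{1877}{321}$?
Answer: $\frac{283660}{57459} \approx 4.9367$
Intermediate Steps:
$I = 3938$ ($I = 5 + 3933 = 3938$)
$- \frac{3586}{I} + \frac{1877}{321} = - \frac{3586}{3938} + \frac{1877}{321} = \left(-3586\right) \frac{1}{3938} + 1877 \cdot \frac{1}{321} = - \frac{163}{179} + \frac{1877}{321} = \frac{283660}{57459}$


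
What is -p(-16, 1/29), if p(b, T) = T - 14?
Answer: 405/29 ≈ 13.966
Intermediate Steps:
p(b, T) = -14 + T
-p(-16, 1/29) = -(-14 + 1/29) = -1*(-405/29) = 405/29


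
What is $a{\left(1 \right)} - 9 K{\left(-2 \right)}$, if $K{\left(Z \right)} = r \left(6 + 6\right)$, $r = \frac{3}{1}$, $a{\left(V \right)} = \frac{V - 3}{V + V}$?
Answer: $-325$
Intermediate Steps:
$a{\left(V \right)} = \frac{-3 + V}{2 V}$
$r = 3$ ($r = 3 \cdot 1 = 3$)
$K{\left(Z \right)} = 36$ ($K{\left(Z \right)} = 3 \left(6 + 6\right) = 3 \cdot 12 = 36$)
$a{\left(1 \right)} - 9 K{\left(-2 \right)} = \frac{-3 + 1}{2 \cdot 1} - 324 = \frac{1}{2} \cdot 1 \left(-2\right) - 324 = -1 - 324 = -325$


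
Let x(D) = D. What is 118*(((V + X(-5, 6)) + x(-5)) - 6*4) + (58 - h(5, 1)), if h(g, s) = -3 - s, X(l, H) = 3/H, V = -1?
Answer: -3419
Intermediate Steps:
118*(((V + X(-5, 6)) + x(-5)) - 6*4) + (58 - h(5, 1)) = 118*(((-1 + 3/6) - 5) - 6*4) + (58 - (-3 - 1*1)) = 118*(((-1 + 3*(⅙)) - 5) - 24) + (58 - (-3 - 1)) = 118*(((-1 + ½) - 5) - 24) + (58 - 1*(-4)) = 118*((-½ - 5) - 24) + (58 + 4) = 118*(-11/2 - 24) + 62 = 118*(-59/2) + 62 = -3481 + 62 = -3419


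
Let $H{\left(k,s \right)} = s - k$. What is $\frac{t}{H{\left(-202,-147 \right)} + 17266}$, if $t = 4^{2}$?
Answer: $\frac{16}{17321} \approx 0.00092373$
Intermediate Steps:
$t = 16$
$\frac{t}{H{\left(-202,-147 \right)} + 17266} = \frac{16}{\left(-147 - -202\right) + 17266} = \frac{16}{\left(-147 + 202\right) + 17266} = \frac{16}{55 + 17266} = \frac{16}{17321}$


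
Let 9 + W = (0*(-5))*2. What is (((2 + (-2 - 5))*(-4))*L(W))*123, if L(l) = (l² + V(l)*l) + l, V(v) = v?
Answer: 376380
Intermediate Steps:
W = -9 (W = -9 + (0*(-5))*2 = -9 + 0*2 = -9 + 0 = -9)
L(l) = l + 2*l² (L(l) = (l² + l*l) + l = (l² + l²) + l = 2*l² + l = l + 2*l²)
(((2 + (-2 - 5))*(-4))*L(W))*123 = (((2 + (-2 - 5))*(-4))*(-9*(1 + 2*(-9))))*123 = (((2 - 7)*(-4))*(-9*(1 - 18)))*123 = ((-5*(-4))*(-9*(-17)))*123 = (20*153)*123 = 3060*123 = 376380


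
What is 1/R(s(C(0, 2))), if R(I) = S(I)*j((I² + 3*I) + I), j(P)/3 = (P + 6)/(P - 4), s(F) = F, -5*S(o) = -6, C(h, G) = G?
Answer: 10/81 ≈ 0.12346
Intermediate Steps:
S(o) = 6/5 (S(o) = -⅕*(-6) = 6/5)
j(P) = 3*(6 + P)/(-4 + P) (j(P) = 3*((P + 6)/(P - 4)) = 3*((6 + P)/(-4 + P)) = 3*(6 + P)/(-4 + P))
R(I) = 18*(6 + I² + 4*I)/(5*(-4 + I² + 4*I)) (R(I) = 6*(3*(6 + ((I² + 3*I) + I))/(-4 + ((I² + 3*I) + I)))/5 = 6*(3*(6 + (I² + 4*I))/(-4 + (I² + 4*I)))/5 = 6*(3*(6 + I² + 4*I)/(-4 + I² + 4*I))/5 = 18*(6 + I² + 4*I)/(5*(-4 + I² + 4*I)))
1/R(s(C(0, 2))) = 1/(18*(6 + 2*(4 + 2))/(5*(-4 + 2*(4 + 2)))) = 1/(18*(6 + 2*6)/(5*(-4 + 2*6))) = 1/(18*(6 + 12)/(5*(-4 + 12))) = 1/((18/5)*18/8) = 1/((18/5)*(⅛)*18) = 1/(81/10) = 10/81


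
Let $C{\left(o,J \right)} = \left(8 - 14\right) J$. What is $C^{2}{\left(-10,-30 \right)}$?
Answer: $32400$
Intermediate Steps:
$C{\left(o,J \right)} = - 6 J$
$C^{2}{\left(-10,-30 \right)} = \left(\left(-6\right) \left(-30\right)\right)^{2} = 180^{2} = 32400$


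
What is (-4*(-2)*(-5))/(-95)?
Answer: 8/19 ≈ 0.42105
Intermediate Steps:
(-4*(-2)*(-5))/(-95) = (8*(-5))*(-1/95) = -40*(-1/95) = 8/19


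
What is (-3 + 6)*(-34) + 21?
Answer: -81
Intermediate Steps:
(-3 + 6)*(-34) + 21 = 3*(-34) + 21 = -102 + 21 = -81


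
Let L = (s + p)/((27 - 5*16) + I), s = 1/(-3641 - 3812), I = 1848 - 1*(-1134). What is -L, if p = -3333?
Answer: 24840850/21829837 ≈ 1.1379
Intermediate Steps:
I = 2982 (I = 1848 + 1134 = 2982)
s = -1/7453 (s = 1/(-7453) = -1/7453 ≈ -0.00013417)
L = -24840850/21829837 (L = (-1/7453 - 3333)/((27 - 5*16) + 2982) = -24840850/(7453*((27 - 80) + 2982)) = -24840850/(7453*(-53 + 2982)) = -24840850/7453/2929 = -24840850/7453*1/2929 = -24840850/21829837 ≈ -1.1379)
-L = -1*(-24840850/21829837) = 24840850/21829837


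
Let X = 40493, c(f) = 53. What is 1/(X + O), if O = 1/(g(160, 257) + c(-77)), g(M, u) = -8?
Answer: 45/1822186 ≈ 2.4696e-5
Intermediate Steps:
O = 1/45 (O = 1/(-8 + 53) = 1/45 ≈ 0.022222)
1/(X + O) = 1/(40493 + 1/45) = 1/(1822186/45) = 45/1822186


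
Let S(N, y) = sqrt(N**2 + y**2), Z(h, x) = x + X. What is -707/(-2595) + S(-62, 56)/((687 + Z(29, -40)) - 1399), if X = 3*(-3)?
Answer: 707/2595 - 2*sqrt(1745)/761 ≈ 0.16266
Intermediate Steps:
X = -9
Z(h, x) = -9 + x (Z(h, x) = x - 9 = -9 + x)
-707/(-2595) + S(-62, 56)/((687 + Z(29, -40)) - 1399) = -707/(-2595) + sqrt((-62)**2 + 56**2)/((687 + (-9 - 40)) - 1399) = -707*(-1/2595) + sqrt(3844 + 3136)/((687 - 49) - 1399) = 707/2595 + sqrt(6980)/(638 - 1399) = 707/2595 + (2*sqrt(1745))/(-761) = 707/2595 + (2*sqrt(1745))*(-1/761) = 707/2595 - 2*sqrt(1745)/761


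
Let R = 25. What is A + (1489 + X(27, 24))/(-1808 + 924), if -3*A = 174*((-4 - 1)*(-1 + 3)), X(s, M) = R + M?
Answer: 255591/442 ≈ 578.26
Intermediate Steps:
X(s, M) = 25 + M
A = 580 (A = -58*(-4 - 1)*(-1 + 3) = -58*(-5*2) = -58*(-10) = -⅓*(-1740) = 580)
A + (1489 + X(27, 24))/(-1808 + 924) = 580 + (1489 + (25 + 24))/(-1808 + 924) = 580 + (1489 + 49)/(-884) = 580 + 1538*(-1/884) = 580 - 769/442 = 255591/442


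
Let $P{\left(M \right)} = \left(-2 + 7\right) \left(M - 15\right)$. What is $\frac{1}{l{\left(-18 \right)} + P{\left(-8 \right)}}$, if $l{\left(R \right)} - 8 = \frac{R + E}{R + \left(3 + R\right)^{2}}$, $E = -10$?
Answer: $- \frac{207}{22177} \approx -0.009334$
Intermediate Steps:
$P{\left(M \right)} = -75 + 5 M$ ($P{\left(M \right)} = 5 \left(-15 + M\right) = -75 + 5 M$)
$l{\left(R \right)} = 8 + \frac{-10 + R}{R + \left(3 + R\right)^{2}}$ ($l{\left(R \right)} = 8 + \frac{R - 10}{R + \left(3 + R\right)^{2}} = 8 + \frac{-10 + R}{R + \left(3 + R\right)^{2}}$)
$\frac{1}{l{\left(-18 \right)} + P{\left(-8 \right)}} = \frac{1}{\frac{-10 + 8 \left(3 - 18\right)^{2} + 9 \left(-18\right)}{-18 + \left(3 - 18\right)^{2}} + \left(-75 + 5 \left(-8\right)\right)} = \frac{1}{\frac{-10 + 8 \left(-15\right)^{2} - 162}{-18 + \left(-15\right)^{2}} - 115} = \frac{1}{\frac{-10 + 8 \cdot 225 - 162}{-18 + 225} - 115} = \frac{1}{\frac{-10 + 1800 - 162}{207} - 115} = \frac{1}{\frac{1}{207} \cdot 1628 - 115} = \frac{1}{\frac{1628}{207} - 115} = \frac{1}{- \frac{22177}{207}} = - \frac{207}{22177}$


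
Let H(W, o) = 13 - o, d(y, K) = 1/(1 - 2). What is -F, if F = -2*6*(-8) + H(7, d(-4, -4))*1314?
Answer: -18492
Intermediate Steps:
d(y, K) = -1 (d(y, K) = 1/(-1) = -1)
F = 18492 (F = -2*6*(-8) + (13 - 1*(-1))*1314 = -12*(-8) + (13 + 1)*1314 = 96 + 14*1314 = 96 + 18396 = 18492)
-F = -1*18492 = -18492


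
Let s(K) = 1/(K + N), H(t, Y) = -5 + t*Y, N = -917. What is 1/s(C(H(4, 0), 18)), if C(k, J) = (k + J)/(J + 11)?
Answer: -26580/29 ≈ -916.55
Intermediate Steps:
H(t, Y) = -5 + Y*t
C(k, J) = (J + k)/(11 + J)
s(K) = 1/(-917 + K) (s(K) = 1/(K - 917) = 1/(-917 + K))
1/s(C(H(4, 0), 18)) = 1/(1/(-917 + (18 + (-5 + 0*4))/(11 + 18))) = 1/(1/(-917 + (18 + (-5 + 0))/29)) = 1/(1/(-917 + (18 - 5)/29)) = 1/(1/(-917 + (1/29)*13)) = 1/(1/(-917 + 13/29)) = 1/(1/(-26580/29)) = 1/(-29/26580) = -26580/29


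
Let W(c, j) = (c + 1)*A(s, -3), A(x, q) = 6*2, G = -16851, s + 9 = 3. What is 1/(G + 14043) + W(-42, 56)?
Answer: -1381537/2808 ≈ -492.00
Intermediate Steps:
s = -6 (s = -9 + 3 = -6)
A(x, q) = 12
W(c, j) = 12 + 12*c (W(c, j) = (c + 1)*12 = (1 + c)*12 = 12 + 12*c)
1/(G + 14043) + W(-42, 56) = 1/(-16851 + 14043) + (12 + 12*(-42)) = 1/(-2808) + (12 - 504) = -1/2808 - 492 = -1381537/2808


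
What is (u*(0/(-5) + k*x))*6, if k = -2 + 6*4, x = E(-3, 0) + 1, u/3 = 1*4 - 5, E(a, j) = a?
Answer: 792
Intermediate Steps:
u = -3 (u = 3*(1*4 - 5) = 3*(4 - 5) = 3*(-1) = -3)
x = -2 (x = -3 + 1 = -2)
k = 22 (k = -2 + 24 = 22)
(u*(0/(-5) + k*x))*6 = -3*(0/(-5) + 22*(-2))*6 = -3*(0*(-⅕) - 44)*6 = -3*(0 - 44)*6 = -3*(-44)*6 = 132*6 = 792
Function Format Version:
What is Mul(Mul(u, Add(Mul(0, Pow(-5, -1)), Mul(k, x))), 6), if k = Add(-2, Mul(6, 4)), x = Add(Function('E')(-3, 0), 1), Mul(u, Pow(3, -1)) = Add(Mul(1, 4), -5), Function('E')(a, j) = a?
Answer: 792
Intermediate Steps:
u = -3 (u = Mul(3, Add(Mul(1, 4), -5)) = Mul(3, Add(4, -5)) = Mul(3, -1) = -3)
x = -2 (x = Add(-3, 1) = -2)
k = 22 (k = Add(-2, 24) = 22)
Mul(Mul(u, Add(Mul(0, Pow(-5, -1)), Mul(k, x))), 6) = Mul(Mul(-3, Add(Mul(0, Pow(-5, -1)), Mul(22, -2))), 6) = Mul(Mul(-3, Add(Mul(0, Rational(-1, 5)), -44)), 6) = Mul(Mul(-3, Add(0, -44)), 6) = Mul(Mul(-3, -44), 6) = Mul(132, 6) = 792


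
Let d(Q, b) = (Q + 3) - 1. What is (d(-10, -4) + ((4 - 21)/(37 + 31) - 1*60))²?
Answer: 74529/16 ≈ 4658.1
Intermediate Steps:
d(Q, b) = 2 + Q (d(Q, b) = (3 + Q) - 1 = 2 + Q)
(d(-10, -4) + ((4 - 21)/(37 + 31) - 1*60))² = ((2 - 10) + ((4 - 21)/(37 + 31) - 1*60))² = (-8 + (-17/68 - 60))² = (-8 + (-17*1/68 - 60))² = (-8 + (-¼ - 60))² = (-8 - 241/4)² = (-273/4)² = 74529/16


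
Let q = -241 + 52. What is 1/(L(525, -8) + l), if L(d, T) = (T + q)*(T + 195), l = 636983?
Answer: 1/600144 ≈ 1.6663e-6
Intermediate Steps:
q = -189
L(d, T) = (-189 + T)*(195 + T) (L(d, T) = (T - 189)*(T + 195) = (-189 + T)*(195 + T))
1/(L(525, -8) + l) = 1/((-36855 + (-8)² + 6*(-8)) + 636983) = 1/((-36855 + 64 - 48) + 636983) = 1/(-36839 + 636983) = 1/600144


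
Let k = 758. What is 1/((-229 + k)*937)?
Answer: 1/495673 ≈ 2.0175e-6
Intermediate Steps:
1/((-229 + k)*937) = 1/((-229 + 758)*937) = 1/(529*937) = 1/495673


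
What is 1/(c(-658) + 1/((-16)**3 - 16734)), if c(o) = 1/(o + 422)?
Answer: -2457940/10533 ≈ -233.36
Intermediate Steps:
c(o) = 1/(422 + o)
1/(c(-658) + 1/((-16)**3 - 16734)) = 1/(1/(422 - 658) + 1/((-16)**3 - 16734)) = 1/(1/(-236) + 1/(-4096 - 16734)) = 1/(-1/236 + 1/(-20830)) = 1/(-1/236 - 1/20830) = 1/(-10533/2457940) = -2457940/10533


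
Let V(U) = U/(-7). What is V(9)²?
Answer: 81/49 ≈ 1.6531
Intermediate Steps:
V(U) = -U/7 (V(U) = U*(-⅐) = -U/7)
V(9)² = (-⅐*9)² = (-9/7)² = 81/49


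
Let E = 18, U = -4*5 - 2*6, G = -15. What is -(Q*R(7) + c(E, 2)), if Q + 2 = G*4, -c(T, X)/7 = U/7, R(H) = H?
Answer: 402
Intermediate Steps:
U = -32 (U = -20 - 12 = -32)
c(T, X) = 32 (c(T, X) = -(-224)/7 = -7*(-32/7) = 32)
Q = -62 (Q = -2 - 15*4 = -2 - 60 = -62)
-(Q*R(7) + c(E, 2)) = -(-62*7 + 32) = -(-434 + 32) = -1*(-402) = 402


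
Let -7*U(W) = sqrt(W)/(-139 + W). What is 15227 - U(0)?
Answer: 15227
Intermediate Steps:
U(W) = -sqrt(W)/(7*(-139 + W))
15227 - U(0) = 15227 - (-1)*sqrt(0)/(-973 + 7*0) = 15227 - (-1)*0/(-973 + 0) = 15227 - (-1)*0/(-973) = 15227 - (-1)*0*(-1)/973 = 15227 - 1*0 = 15227 + 0 = 15227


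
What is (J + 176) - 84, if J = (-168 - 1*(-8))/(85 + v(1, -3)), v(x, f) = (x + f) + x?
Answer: 1892/21 ≈ 90.095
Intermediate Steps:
v(x, f) = f + 2*x (v(x, f) = (f + x) + x = f + 2*x)
J = -40/21 (J = (-168 - 1*(-8))/(85 + (-3 + 2*1)) = (-168 + 8)/(85 + (-3 + 2)) = -160/(85 - 1) = -160/84 = -160*1/84 = -40/21 ≈ -1.9048)
(J + 176) - 84 = (-40/21 + 176) - 84 = 3656/21 - 84 = 1892/21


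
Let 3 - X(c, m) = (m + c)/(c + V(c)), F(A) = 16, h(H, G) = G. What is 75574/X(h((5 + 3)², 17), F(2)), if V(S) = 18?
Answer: 1322545/36 ≈ 36737.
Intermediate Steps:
X(c, m) = 3 - (c + m)/(18 + c) (X(c, m) = 3 - (m + c)/(c + 18) = 3 - (c + m)/(18 + c))
75574/X(h((5 + 3)², 17), F(2)) = 75574/(((54 - 1*16 + 2*17)/(18 + 17))) = 75574/(((54 - 16 + 34)/35)) = 75574/(((1/35)*72)) = 75574/(72/35) = 75574*(35/72) = 1322545/36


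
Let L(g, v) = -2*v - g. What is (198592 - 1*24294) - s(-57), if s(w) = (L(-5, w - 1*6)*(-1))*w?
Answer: 166831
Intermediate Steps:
L(g, v) = -g - 2*v
s(w) = w*(-17 + 2*w) (s(w) = ((-1*(-5) - 2*(w - 1*6))*(-1))*w = ((5 - 2*(w - 6))*(-1))*w = ((5 - 2*(-6 + w))*(-1))*w = ((5 + (12 - 2*w))*(-1))*w = ((17 - 2*w)*(-1))*w = (-17 + 2*w)*w = w*(-17 + 2*w))
(198592 - 1*24294) - s(-57) = (198592 - 1*24294) - (-57)*(-17 + 2*(-57)) = (198592 - 24294) - (-57)*(-17 - 114) = 174298 - (-57)*(-131) = 174298 - 1*7467 = 174298 - 7467 = 166831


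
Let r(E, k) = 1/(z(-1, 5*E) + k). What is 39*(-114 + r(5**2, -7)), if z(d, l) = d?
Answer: -35607/8 ≈ -4450.9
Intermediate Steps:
r(E, k) = 1/(-1 + k)
39*(-114 + r(5**2, -7)) = 39*(-114 + 1/(-1 - 7)) = 39*(-114 + 1/(-8)) = 39*(-114 - 1/8) = 39*(-913/8) = -35607/8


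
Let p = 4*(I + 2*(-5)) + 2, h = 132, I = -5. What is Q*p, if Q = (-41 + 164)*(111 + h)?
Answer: -1733562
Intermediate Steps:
p = -58 (p = 4*(-5 + 2*(-5)) + 2 = 4*(-5 - 10) + 2 = 4*(-15) + 2 = -60 + 2 = -58)
Q = 29889 (Q = (-41 + 164)*(111 + 132) = 123*243 = 29889)
Q*p = 29889*(-58) = -1733562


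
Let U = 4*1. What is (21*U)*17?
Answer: 1428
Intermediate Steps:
U = 4
(21*U)*17 = (21*4)*17 = 84*17 = 1428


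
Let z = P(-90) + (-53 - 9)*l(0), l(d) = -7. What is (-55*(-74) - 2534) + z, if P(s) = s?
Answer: 1880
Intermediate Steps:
z = 344 (z = -90 + (-53 - 9)*(-7) = -90 - 62*(-7) = -90 + 434 = 344)
(-55*(-74) - 2534) + z = (-55*(-74) - 2534) + 344 = (4070 - 2534) + 344 = 1536 + 344 = 1880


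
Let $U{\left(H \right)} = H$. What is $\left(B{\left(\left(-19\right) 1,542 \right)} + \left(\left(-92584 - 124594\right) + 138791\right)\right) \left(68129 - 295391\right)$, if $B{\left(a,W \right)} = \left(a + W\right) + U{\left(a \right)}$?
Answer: $17699846346$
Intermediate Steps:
$B{\left(a,W \right)} = W + 2 a$ ($B{\left(a,W \right)} = \left(a + W\right) + a = \left(W + a\right) + a = W + 2 a$)
$\left(B{\left(\left(-19\right) 1,542 \right)} + \left(\left(-92584 - 124594\right) + 138791\right)\right) \left(68129 - 295391\right) = \left(\left(542 + 2 \left(\left(-19\right) 1\right)\right) + \left(\left(-92584 - 124594\right) + 138791\right)\right) \left(68129 - 295391\right) = \left(\left(542 + 2 \left(-19\right)\right) + \left(-217178 + 138791\right)\right) \left(-227262\right) = \left(\left(542 - 38\right) - 78387\right) \left(-227262\right) = \left(504 - 78387\right) \left(-227262\right) = \left(-77883\right) \left(-227262\right) = 17699846346$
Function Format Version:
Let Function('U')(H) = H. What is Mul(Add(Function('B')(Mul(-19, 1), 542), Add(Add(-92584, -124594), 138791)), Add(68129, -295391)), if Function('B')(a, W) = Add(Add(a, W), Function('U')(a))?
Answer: 17699846346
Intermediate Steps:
Function('B')(a, W) = Add(W, Mul(2, a)) (Function('B')(a, W) = Add(Add(a, W), a) = Add(Add(W, a), a) = Add(W, Mul(2, a)))
Mul(Add(Function('B')(Mul(-19, 1), 542), Add(Add(-92584, -124594), 138791)), Add(68129, -295391)) = Mul(Add(Add(542, Mul(2, Mul(-19, 1))), Add(Add(-92584, -124594), 138791)), Add(68129, -295391)) = Mul(Add(Add(542, Mul(2, -19)), Add(-217178, 138791)), -227262) = Mul(Add(Add(542, -38), -78387), -227262) = Mul(Add(504, -78387), -227262) = Mul(-77883, -227262) = 17699846346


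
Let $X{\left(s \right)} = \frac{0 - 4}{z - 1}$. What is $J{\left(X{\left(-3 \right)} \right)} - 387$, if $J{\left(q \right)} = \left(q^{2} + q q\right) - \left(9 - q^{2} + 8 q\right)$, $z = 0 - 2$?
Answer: $- \frac{1204}{3} \approx -401.33$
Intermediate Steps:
$z = -2$ ($z = 0 - 2 = -2$)
$X{\left(s \right)} = \frac{4}{3}$ ($X{\left(s \right)} = \frac{0 - 4}{-2 - 1} = - \frac{4}{-3} = \left(-4\right) \left(- \frac{1}{3}\right) = \frac{4}{3}$)
$J{\left(q \right)} = -9 - 8 q + 3 q^{2}$ ($J{\left(q \right)} = \left(q^{2} + q^{2}\right) - \left(9 - q^{2} + 8 q\right) = 2 q^{2} - \left(9 - q^{2} + 8 q\right) = -9 - 8 q + 3 q^{2}$)
$J{\left(X{\left(-3 \right)} \right)} - 387 = \left(-9 - \frac{32}{3} + 3 \left(\frac{4}{3}\right)^{2}\right) - 387 = \left(-9 - \frac{32}{3} + 3 \cdot \frac{16}{9}\right) - 387 = \left(-9 - \frac{32}{3} + \frac{16}{3}\right) - 387 = - \frac{43}{3} - 387 = - \frac{1204}{3}$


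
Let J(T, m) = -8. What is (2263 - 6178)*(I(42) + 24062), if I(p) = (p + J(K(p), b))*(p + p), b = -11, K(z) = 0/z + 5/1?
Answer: -105383970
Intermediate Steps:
K(z) = 5 (K(z) = 0 + 5*1 = 0 + 5 = 5)
I(p) = 2*p*(-8 + p) (I(p) = (p - 8)*(p + p) = (-8 + p)*(2*p) = 2*p*(-8 + p))
(2263 - 6178)*(I(42) + 24062) = (2263 - 6178)*(2*42*(-8 + 42) + 24062) = -3915*(2*42*34 + 24062) = -3915*(2856 + 24062) = -3915*26918 = -105383970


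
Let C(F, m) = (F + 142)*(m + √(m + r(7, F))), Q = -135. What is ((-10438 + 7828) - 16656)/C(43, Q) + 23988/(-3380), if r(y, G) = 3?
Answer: -1211220861/191310535 + 12844*I*√33/1132015 ≈ -6.3312 + 0.065179*I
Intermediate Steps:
C(F, m) = (142 + F)*(m + √(3 + m)) (C(F, m) = (F + 142)*(m + √(m + 3)) = (142 + F)*(m + √(3 + m)))
((-10438 + 7828) - 16656)/C(43, Q) + 23988/(-3380) = ((-10438 + 7828) - 16656)/(142*(-135) + 142*√(3 - 135) + 43*(-135) + 43*√(3 - 135)) + 23988/(-3380) = (-2610 - 16656)/(-19170 + 142*√(-132) - 5805 + 43*√(-132)) + 23988*(-1/3380) = -19266/(-19170 + 142*(2*I*√33) - 5805 + 43*(2*I*√33)) - 5997/845 = -19266/(-19170 + 284*I*√33 - 5805 + 86*I*√33) - 5997/845 = -19266/(-24975 + 370*I*√33) - 5997/845 = -5997/845 - 19266/(-24975 + 370*I*√33)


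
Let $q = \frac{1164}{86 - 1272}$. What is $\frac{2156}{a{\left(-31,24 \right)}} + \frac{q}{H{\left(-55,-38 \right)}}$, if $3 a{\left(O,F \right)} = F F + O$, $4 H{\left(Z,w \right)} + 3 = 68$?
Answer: $\frac{9921612}{840281} \approx 11.807$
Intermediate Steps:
$H{\left(Z,w \right)} = \frac{65}{4}$ ($H{\left(Z,w \right)} = - \frac{3}{4} + \frac{1}{4} \cdot 68 = - \frac{3}{4} + 17 = \frac{65}{4}$)
$a{\left(O,F \right)} = \frac{O}{3} + \frac{F^{2}}{3}$ ($a{\left(O,F \right)} = \frac{F F + O}{3} = \frac{F^{2} + O}{3} = \frac{O + F^{2}}{3} = \frac{O}{3} + \frac{F^{2}}{3}$)
$q = - \frac{582}{593}$ ($q = \frac{1164}{86 - 1272} = \frac{1164}{-1186} = 1164 \left(- \frac{1}{1186}\right) = - \frac{582}{593} \approx -0.98145$)
$\frac{2156}{a{\left(-31,24 \right)}} + \frac{q}{H{\left(-55,-38 \right)}} = \frac{2156}{\frac{1}{3} \left(-31\right) + \frac{24^{2}}{3}} - \frac{582}{593 \cdot \frac{65}{4}} = \frac{2156}{- \frac{31}{3} + \frac{1}{3} \cdot 576} - \frac{2328}{38545} = \frac{2156}{- \frac{31}{3} + 192} - \frac{2328}{38545} = \frac{2156}{\frac{545}{3}} - \frac{2328}{38545} = 2156 \cdot \frac{3}{545} - \frac{2328}{38545} = \frac{6468}{545} - \frac{2328}{38545} = \frac{9921612}{840281}$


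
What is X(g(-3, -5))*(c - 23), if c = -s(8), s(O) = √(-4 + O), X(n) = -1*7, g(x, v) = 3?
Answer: 175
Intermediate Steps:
X(n) = -7
c = -2 (c = -√(-4 + 8) = -√4 = -1*2 = -2)
X(g(-3, -5))*(c - 23) = -7*(-2 - 23) = -7*(-25) = 175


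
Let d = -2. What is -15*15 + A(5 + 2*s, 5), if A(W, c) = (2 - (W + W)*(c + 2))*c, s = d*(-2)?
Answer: -1125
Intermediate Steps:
s = 4 (s = -2*(-2) = 4)
A(W, c) = c*(2 - 2*W*(2 + c)) (A(W, c) = (2 - 2*W*(2 + c))*c = c*(2 - 2*W*(2 + c)))
-15*15 + A(5 + 2*s, 5) = -15*15 + 2*5*(1 - 2*(5 + 2*4) - 1*(5 + 2*4)*5) = -225 + 2*5*(1 - 2*(5 + 8) - 1*(5 + 8)*5) = -225 + 2*5*(1 - 2*13 - 1*13*5) = -225 + 2*5*(1 - 26 - 65) = -225 + 2*5*(-90) = -225 - 900 = -1125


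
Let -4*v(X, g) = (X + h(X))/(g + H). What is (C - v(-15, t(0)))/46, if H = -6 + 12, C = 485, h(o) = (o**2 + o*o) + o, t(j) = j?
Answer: 1005/92 ≈ 10.924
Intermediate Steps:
h(o) = o + 2*o**2 (h(o) = (o**2 + o**2) + o = 2*o**2 + o = o + 2*o**2)
H = 6
v(X, g) = -(X + X*(1 + 2*X))/(4*(6 + g)) (v(X, g) = -(X + X*(1 + 2*X))/(4*(g + 6)) = -(X + X*(1 + 2*X))/(4*(6 + g)))
(C - v(-15, t(0)))/46 = (485 - (-15)*(-1 - 1*(-15))/(2*(6 + 0)))/46 = (485 - (-15)*(-1 + 15)/(2*6))*(1/46) = (485 - (-15)*14/(2*6))*(1/46) = (485 - 1*(-35/2))*(1/46) = (485 + 35/2)*(1/46) = (1005/2)*(1/46) = 1005/92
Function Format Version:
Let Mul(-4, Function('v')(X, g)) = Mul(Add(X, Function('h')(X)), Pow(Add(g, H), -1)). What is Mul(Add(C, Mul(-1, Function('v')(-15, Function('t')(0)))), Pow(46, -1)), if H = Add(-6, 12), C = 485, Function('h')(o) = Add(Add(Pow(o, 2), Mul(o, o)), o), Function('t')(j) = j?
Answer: Rational(1005, 92) ≈ 10.924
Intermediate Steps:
Function('h')(o) = Add(o, Mul(2, Pow(o, 2))) (Function('h')(o) = Add(Add(Pow(o, 2), Pow(o, 2)), o) = Add(Mul(2, Pow(o, 2)), o) = Add(o, Mul(2, Pow(o, 2))))
H = 6
Function('v')(X, g) = Mul(Rational(-1, 4), Pow(Add(6, g), -1), Add(X, Mul(X, Add(1, Mul(2, X))))) (Function('v')(X, g) = Mul(Rational(-1, 4), Mul(Add(X, Mul(X, Add(1, Mul(2, X)))), Pow(Add(g, 6), -1))) = Mul(Rational(-1, 4), Mul(Add(X, Mul(X, Add(1, Mul(2, X)))), Pow(Add(6, g), -1))) = Mul(Rational(-1, 4), Mul(Pow(Add(6, g), -1), Add(X, Mul(X, Add(1, Mul(2, X)))))) = Mul(Rational(-1, 4), Pow(Add(6, g), -1), Add(X, Mul(X, Add(1, Mul(2, X))))))
Mul(Add(C, Mul(-1, Function('v')(-15, Function('t')(0)))), Pow(46, -1)) = Mul(Add(485, Mul(-1, Mul(Rational(1, 2), -15, Pow(Add(6, 0), -1), Add(-1, Mul(-1, -15))))), Pow(46, -1)) = Mul(Add(485, Mul(-1, Mul(Rational(1, 2), -15, Pow(6, -1), Add(-1, 15)))), Rational(1, 46)) = Mul(Add(485, Mul(-1, Mul(Rational(1, 2), -15, Rational(1, 6), 14))), Rational(1, 46)) = Mul(Add(485, Mul(-1, Rational(-35, 2))), Rational(1, 46)) = Mul(Add(485, Rational(35, 2)), Rational(1, 46)) = Mul(Rational(1005, 2), Rational(1, 46)) = Rational(1005, 92)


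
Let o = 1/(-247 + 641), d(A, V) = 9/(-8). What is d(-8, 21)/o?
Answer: -1773/4 ≈ -443.25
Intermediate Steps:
d(A, V) = -9/8 (d(A, V) = 9*(-⅛) = -9/8)
o = 1/394 ≈ 0.0025381
d(-8, 21)/o = -9/(8*1/394) = -9/8*394 = -1773/4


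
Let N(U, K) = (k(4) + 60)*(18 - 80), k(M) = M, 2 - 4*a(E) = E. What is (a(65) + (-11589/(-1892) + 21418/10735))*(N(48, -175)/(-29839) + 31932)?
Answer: -36912715645199126/151512147545 ≈ -2.4363e+5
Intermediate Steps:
a(E) = ½ - E/4
N(U, K) = -3968 (N(U, K) = (4 + 60)*(18 - 80) = 64*(-62) = -3968)
(a(65) + (-11589/(-1892) + 21418/10735))*(N(48, -175)/(-29839) + 31932) = ((½ - ¼*65) + (-11589/(-1892) + 21418/10735))*(-3968/(-29839) + 31932) = ((½ - 65/4) + (-11589*(-1/1892) + 21418*(1/10735)))*(-3968*(-1/29839) + 31932) = (-63/4 + (11589/1892 + 21418/10735))*(3968/29839 + 31932) = (-63/4 + 164930771/20310620)*(952822916/29839) = -77480747/10155310*952822916/29839 = -36912715645199126/151512147545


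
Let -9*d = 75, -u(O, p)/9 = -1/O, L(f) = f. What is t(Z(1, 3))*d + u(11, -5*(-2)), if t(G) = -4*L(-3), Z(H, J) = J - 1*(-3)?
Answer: -1091/11 ≈ -99.182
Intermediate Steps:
u(O, p) = 9/O (u(O, p) = -(-9)/O = 9/O)
Z(H, J) = 3 + J (Z(H, J) = J + 3 = 3 + J)
t(G) = 12 (t(G) = -4*(-3) = 12)
d = -25/3 (d = -⅑*75 = -25/3 ≈ -8.3333)
t(Z(1, 3))*d + u(11, -5*(-2)) = 12*(-25/3) + 9/11 = -100 + 9*(1/11) = -100 + 9/11 = -1091/11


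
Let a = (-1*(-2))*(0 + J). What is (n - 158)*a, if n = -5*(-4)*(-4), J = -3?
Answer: 1428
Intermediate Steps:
a = -6 (a = (-1*(-2))*(0 - 3) = 2*(-3) = -6)
n = -80 (n = 20*(-4) = -80)
(n - 158)*a = (-80 - 158)*(-6) = -238*(-6) = 1428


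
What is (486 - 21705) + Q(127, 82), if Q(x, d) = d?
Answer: -21137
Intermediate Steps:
(486 - 21705) + Q(127, 82) = (486 - 21705) + 82 = -21219 + 82 = -21137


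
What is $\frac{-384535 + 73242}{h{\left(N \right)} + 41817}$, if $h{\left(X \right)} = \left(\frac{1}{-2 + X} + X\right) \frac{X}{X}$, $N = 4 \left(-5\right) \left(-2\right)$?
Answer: $- \frac{11829134}{1590567} \approx -7.4371$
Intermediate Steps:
$N = 40$ ($N = \left(-20\right) \left(-2\right) = 40$)
$h{\left(X \right)} = X + \frac{1}{-2 + X}$ ($h{\left(X \right)} = \left(X + \frac{1}{-2 + X}\right) 1 = X + \frac{1}{-2 + X}$)
$\frac{-384535 + 73242}{h{\left(N \right)} + 41817} = \frac{-384535 + 73242}{\frac{1 + 40^{2} - 80}{-2 + 40} + 41817} = - \frac{311293}{\frac{1 + 1600 - 80}{38} + 41817} = - \frac{311293}{\frac{1}{38} \cdot 1521 + 41817} = - \frac{311293}{\frac{1521}{38} + 41817} = - \frac{311293}{\frac{1590567}{38}} = \left(-311293\right) \frac{38}{1590567} = - \frac{11829134}{1590567}$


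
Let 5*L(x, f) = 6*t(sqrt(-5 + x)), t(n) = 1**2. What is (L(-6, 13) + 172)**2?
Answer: 749956/25 ≈ 29998.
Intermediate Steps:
t(n) = 1
L(x, f) = 6/5 (L(x, f) = (6*1)/5 = (1/5)*6 = 6/5)
(L(-6, 13) + 172)**2 = (6/5 + 172)**2 = (866/5)**2 = 749956/25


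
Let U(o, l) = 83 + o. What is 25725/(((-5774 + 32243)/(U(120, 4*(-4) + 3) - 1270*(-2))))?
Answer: 23521225/8823 ≈ 2665.9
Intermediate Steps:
25725/(((-5774 + 32243)/(U(120, 4*(-4) + 3) - 1270*(-2)))) = 25725/(((-5774 + 32243)/((83 + 120) - 1270*(-2)))) = 25725/((26469/(203 + 2540))) = 25725/((26469/2743)) = 25725/((26469*(1/2743))) = 25725/(26469/2743) = 25725*(2743/26469) = 23521225/8823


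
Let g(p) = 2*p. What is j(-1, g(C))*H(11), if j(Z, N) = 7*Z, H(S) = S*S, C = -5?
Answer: -847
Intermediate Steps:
H(S) = S²
j(-1, g(C))*H(11) = (7*(-1))*11² = -7*121 = -847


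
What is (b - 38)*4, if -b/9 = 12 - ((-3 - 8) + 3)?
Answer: -872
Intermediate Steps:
b = -180 (b = -9*(12 - ((-3 - 8) + 3)) = -9*(12 - (-11 + 3)) = -9*(12 - 1*(-8)) = -9*(12 + 8) = -9*20 = -180)
(b - 38)*4 = (-180 - 38)*4 = -218*4 = -872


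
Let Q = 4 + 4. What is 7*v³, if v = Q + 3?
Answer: 9317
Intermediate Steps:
Q = 8
v = 11 (v = 8 + 3 = 11)
7*v³ = 7*11³ = 7*1331 = 9317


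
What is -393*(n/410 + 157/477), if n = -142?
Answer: 220342/32595 ≈ 6.7600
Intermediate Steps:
-393*(n/410 + 157/477) = -393*(-142/410 + 157/477) = -393*(-142*1/410 + 157*(1/477)) = -393*(-71/205 + 157/477) = -393*(-1682/97785) = 220342/32595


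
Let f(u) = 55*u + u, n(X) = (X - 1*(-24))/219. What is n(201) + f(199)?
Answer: 813587/73 ≈ 11145.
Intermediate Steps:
n(X) = 8/73 + X/219 (n(X) = (X + 24)*(1/219) = (24 + X)*(1/219) = 8/73 + X/219)
f(u) = 56*u
n(201) + f(199) = (8/73 + (1/219)*201) + 56*199 = (8/73 + 67/73) + 11144 = 75/73 + 11144 = 813587/73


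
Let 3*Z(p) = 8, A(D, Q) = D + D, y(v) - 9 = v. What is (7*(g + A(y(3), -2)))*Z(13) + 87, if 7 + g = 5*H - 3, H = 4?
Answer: 2165/3 ≈ 721.67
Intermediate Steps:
y(v) = 9 + v
A(D, Q) = 2*D
Z(p) = 8/3 (Z(p) = (⅓)*8 = 8/3)
g = 10 (g = -7 + (5*4 - 3) = -7 + (20 - 3) = -7 + 17 = 10)
(7*(g + A(y(3), -2)))*Z(13) + 87 = (7*(10 + 2*(9 + 3)))*(8/3) + 87 = (7*(10 + 2*12))*(8/3) + 87 = (7*(10 + 24))*(8/3) + 87 = (7*34)*(8/3) + 87 = 238*(8/3) + 87 = 1904/3 + 87 = 2165/3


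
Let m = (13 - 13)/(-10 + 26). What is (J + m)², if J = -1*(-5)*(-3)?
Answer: 225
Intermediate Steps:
m = 0 (m = 0/16 = 0*(1/16) = 0)
J = -15 (J = 5*(-3) = -15)
(J + m)² = (-15 + 0)² = (-15)² = 225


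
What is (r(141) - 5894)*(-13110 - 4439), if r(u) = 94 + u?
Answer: 99309791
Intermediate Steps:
(r(141) - 5894)*(-13110 - 4439) = ((94 + 141) - 5894)*(-13110 - 4439) = (235 - 5894)*(-17549) = -5659*(-17549) = 99309791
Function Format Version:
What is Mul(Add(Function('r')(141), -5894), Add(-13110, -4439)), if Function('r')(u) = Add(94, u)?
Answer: 99309791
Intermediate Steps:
Mul(Add(Function('r')(141), -5894), Add(-13110, -4439)) = Mul(Add(Add(94, 141), -5894), Add(-13110, -4439)) = Mul(Add(235, -5894), -17549) = Mul(-5659, -17549) = 99309791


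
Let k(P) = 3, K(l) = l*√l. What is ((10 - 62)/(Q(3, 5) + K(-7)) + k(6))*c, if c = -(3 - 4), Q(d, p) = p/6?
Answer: 9*(-33*I + 14*√7)/(5*I + 42*√7) ≈ 2.8739 - 2.8021*I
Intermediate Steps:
Q(d, p) = p/6 (Q(d, p) = p*(⅙) = p/6)
K(l) = l^(3/2)
c = 1 (c = -1*(-1) = 1)
((10 - 62)/(Q(3, 5) + K(-7)) + k(6))*c = ((10 - 62)/((⅙)*5 + (-7)^(3/2)) + 3)*1 = (-52/(⅚ - 7*I*√7) + 3)*1 = (3 - 52/(⅚ - 7*I*√7))*1 = 3 - 52/(⅚ - 7*I*√7)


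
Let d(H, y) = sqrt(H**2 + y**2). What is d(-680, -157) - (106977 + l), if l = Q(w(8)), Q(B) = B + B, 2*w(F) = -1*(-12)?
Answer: -106989 + sqrt(487049) ≈ -1.0629e+5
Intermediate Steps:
w(F) = 6 (w(F) = (-1*(-12))/2 = (1/2)*12 = 6)
Q(B) = 2*B
l = 12 (l = 2*6 = 12)
d(-680, -157) - (106977 + l) = sqrt((-680)**2 + (-157)**2) - (106977 + 12) = sqrt(462400 + 24649) - 1*106989 = sqrt(487049) - 106989 = -106989 + sqrt(487049)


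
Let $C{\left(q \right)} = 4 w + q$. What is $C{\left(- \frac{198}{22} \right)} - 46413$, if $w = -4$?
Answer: $-46438$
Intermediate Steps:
$C{\left(q \right)} = -16 + q$ ($C{\left(q \right)} = 4 \left(-4\right) + q = -16 + q$)
$C{\left(- \frac{198}{22} \right)} - 46413 = \left(-16 - \frac{198}{22}\right) - 46413 = \left(-16 - 9\right) - 46413 = -25 - 46413 = -46438$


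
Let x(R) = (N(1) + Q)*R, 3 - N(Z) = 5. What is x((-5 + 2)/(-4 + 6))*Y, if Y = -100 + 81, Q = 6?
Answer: 114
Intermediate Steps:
N(Z) = -2 (N(Z) = 3 - 1*5 = 3 - 5 = -2)
x(R) = 4*R (x(R) = (-2 + 6)*R = 4*R)
Y = -19
x((-5 + 2)/(-4 + 6))*Y = (4*((-5 + 2)/(-4 + 6)))*(-19) = (4*(-3/2))*(-19) = -6*(-19) = 114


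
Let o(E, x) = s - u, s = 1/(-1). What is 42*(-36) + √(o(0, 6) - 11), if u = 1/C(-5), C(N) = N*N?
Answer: -1512 + I*√301/5 ≈ -1512.0 + 3.4699*I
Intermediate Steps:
s = -1
C(N) = N²
u = 1/25 (u = 1/((-5)²) = 1/25 ≈ 0.040000)
o(E, x) = -26/25 (o(E, x) = -1 - 1*1/25 = -1 - 1/25 = -26/25)
42*(-36) + √(o(0, 6) - 11) = 42*(-36) + √(-26/25 - 11) = -1512 + √(-301/25) = -1512 + I*√301/5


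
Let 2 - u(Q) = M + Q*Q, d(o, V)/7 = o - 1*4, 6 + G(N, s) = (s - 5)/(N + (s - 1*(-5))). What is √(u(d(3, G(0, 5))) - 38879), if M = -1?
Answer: 15*I*√173 ≈ 197.29*I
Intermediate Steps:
G(N, s) = -6 + (-5 + s)/(5 + N + s) (G(N, s) = -6 + (s - 5)/(N + (s - 1*(-5))) = -6 + (-5 + s)/(N + (s + 5)) = -6 + (-5 + s)/(N + (5 + s)) = -6 + (-5 + s)/(5 + N + s))
d(o, V) = -28 + 7*o (d(o, V) = 7*(o - 1*4) = 7*(o - 4) = 7*(-4 + o) = -28 + 7*o)
u(Q) = 3 - Q² (u(Q) = 2 - (-1 + Q*Q) = 2 - (-1 + Q²) = 2 + (1 - Q²) = 3 - Q²)
√(u(d(3, G(0, 5))) - 38879) = √((3 - (-28 + 7*3)²) - 38879) = √((3 - (-28 + 21)²) - 38879) = √((3 - 1*(-7)²) - 38879) = √((3 - 1*49) - 38879) = √((3 - 49) - 38879) = √(-46 - 38879) = √(-38925) = 15*I*√173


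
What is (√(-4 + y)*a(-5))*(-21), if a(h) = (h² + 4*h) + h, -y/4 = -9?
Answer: 0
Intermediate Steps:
y = 36 (y = -4*(-9) = 36)
a(h) = h² + 5*h
(√(-4 + y)*a(-5))*(-21) = (√(-4 + 36)*(-5*(5 - 5)))*(-21) = (√32*(-5*0))*(-21) = ((4*√2)*0)*(-21) = 0*(-21) = 0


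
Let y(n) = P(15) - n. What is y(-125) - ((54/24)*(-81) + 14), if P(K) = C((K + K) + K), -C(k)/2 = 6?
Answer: 1125/4 ≈ 281.25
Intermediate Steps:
C(k) = -12 (C(k) = -2*6 = -12)
P(K) = -12
y(n) = -12 - n
y(-125) - ((54/24)*(-81) + 14) = (-12 - 1*(-125)) - ((54/24)*(-81) + 14) = (-12 + 125) - ((54*(1/24))*(-81) + 14) = 113 - ((9/4)*(-81) + 14) = 113 - (-729/4 + 14) = 113 - 1*(-673/4) = 113 + 673/4 = 1125/4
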